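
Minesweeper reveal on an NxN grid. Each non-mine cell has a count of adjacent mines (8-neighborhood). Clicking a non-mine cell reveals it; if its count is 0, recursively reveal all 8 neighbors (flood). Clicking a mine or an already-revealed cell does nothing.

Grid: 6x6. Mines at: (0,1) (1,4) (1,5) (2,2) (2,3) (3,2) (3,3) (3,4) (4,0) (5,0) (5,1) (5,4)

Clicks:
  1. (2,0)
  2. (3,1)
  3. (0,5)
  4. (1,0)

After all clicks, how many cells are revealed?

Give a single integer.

Answer: 7

Derivation:
Click 1 (2,0) count=0: revealed 6 new [(1,0) (1,1) (2,0) (2,1) (3,0) (3,1)] -> total=6
Click 2 (3,1) count=3: revealed 0 new [(none)] -> total=6
Click 3 (0,5) count=2: revealed 1 new [(0,5)] -> total=7
Click 4 (1,0) count=1: revealed 0 new [(none)] -> total=7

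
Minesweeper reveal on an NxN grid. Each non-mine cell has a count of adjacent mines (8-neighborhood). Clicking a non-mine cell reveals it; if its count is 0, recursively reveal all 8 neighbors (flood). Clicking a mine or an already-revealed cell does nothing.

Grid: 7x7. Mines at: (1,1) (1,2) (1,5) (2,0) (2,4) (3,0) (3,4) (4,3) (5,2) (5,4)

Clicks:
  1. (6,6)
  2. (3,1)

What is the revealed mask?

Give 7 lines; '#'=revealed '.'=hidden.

Click 1 (6,6) count=0: revealed 10 new [(2,5) (2,6) (3,5) (3,6) (4,5) (4,6) (5,5) (5,6) (6,5) (6,6)] -> total=10
Click 2 (3,1) count=2: revealed 1 new [(3,1)] -> total=11

Answer: .......
.......
.....##
.#...##
.....##
.....##
.....##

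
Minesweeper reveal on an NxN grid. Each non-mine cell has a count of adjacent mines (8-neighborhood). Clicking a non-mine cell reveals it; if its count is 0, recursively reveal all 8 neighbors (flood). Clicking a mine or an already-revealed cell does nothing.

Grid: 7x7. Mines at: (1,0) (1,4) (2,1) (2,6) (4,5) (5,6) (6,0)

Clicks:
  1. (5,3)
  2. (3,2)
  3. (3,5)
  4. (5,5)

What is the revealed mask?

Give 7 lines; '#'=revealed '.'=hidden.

Click 1 (5,3) count=0: revealed 24 new [(2,2) (2,3) (2,4) (3,0) (3,1) (3,2) (3,3) (3,4) (4,0) (4,1) (4,2) (4,3) (4,4) (5,0) (5,1) (5,2) (5,3) (5,4) (5,5) (6,1) (6,2) (6,3) (6,4) (6,5)] -> total=24
Click 2 (3,2) count=1: revealed 0 new [(none)] -> total=24
Click 3 (3,5) count=2: revealed 1 new [(3,5)] -> total=25
Click 4 (5,5) count=2: revealed 0 new [(none)] -> total=25

Answer: .......
.......
..###..
######.
#####..
######.
.#####.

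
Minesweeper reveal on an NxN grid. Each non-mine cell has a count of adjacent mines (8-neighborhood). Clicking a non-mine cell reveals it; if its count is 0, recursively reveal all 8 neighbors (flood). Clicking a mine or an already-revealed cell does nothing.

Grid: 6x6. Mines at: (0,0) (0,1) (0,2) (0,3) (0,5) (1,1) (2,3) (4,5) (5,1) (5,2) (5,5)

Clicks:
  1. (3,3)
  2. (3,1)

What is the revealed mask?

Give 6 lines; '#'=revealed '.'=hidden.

Answer: ......
......
###...
####..
###...
......

Derivation:
Click 1 (3,3) count=1: revealed 1 new [(3,3)] -> total=1
Click 2 (3,1) count=0: revealed 9 new [(2,0) (2,1) (2,2) (3,0) (3,1) (3,2) (4,0) (4,1) (4,2)] -> total=10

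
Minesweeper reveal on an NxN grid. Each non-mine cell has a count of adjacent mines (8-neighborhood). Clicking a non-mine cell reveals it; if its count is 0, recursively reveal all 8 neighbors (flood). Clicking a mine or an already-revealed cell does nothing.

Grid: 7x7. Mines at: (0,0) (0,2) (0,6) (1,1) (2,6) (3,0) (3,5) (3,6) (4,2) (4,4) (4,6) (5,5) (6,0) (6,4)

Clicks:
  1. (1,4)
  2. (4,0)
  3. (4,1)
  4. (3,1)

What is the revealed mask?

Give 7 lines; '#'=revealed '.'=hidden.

Click 1 (1,4) count=0: revealed 14 new [(0,3) (0,4) (0,5) (1,2) (1,3) (1,4) (1,5) (2,2) (2,3) (2,4) (2,5) (3,2) (3,3) (3,4)] -> total=14
Click 2 (4,0) count=1: revealed 1 new [(4,0)] -> total=15
Click 3 (4,1) count=2: revealed 1 new [(4,1)] -> total=16
Click 4 (3,1) count=2: revealed 1 new [(3,1)] -> total=17

Answer: ...###.
..####.
..####.
.####..
##.....
.......
.......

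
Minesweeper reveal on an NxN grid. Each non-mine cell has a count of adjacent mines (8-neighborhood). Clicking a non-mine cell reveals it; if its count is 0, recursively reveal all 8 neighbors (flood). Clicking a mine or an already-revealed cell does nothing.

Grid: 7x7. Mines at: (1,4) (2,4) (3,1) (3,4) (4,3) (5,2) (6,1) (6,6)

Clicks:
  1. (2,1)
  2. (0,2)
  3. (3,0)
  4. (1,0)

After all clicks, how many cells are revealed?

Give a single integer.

Click 1 (2,1) count=1: revealed 1 new [(2,1)] -> total=1
Click 2 (0,2) count=0: revealed 11 new [(0,0) (0,1) (0,2) (0,3) (1,0) (1,1) (1,2) (1,3) (2,0) (2,2) (2,3)] -> total=12
Click 3 (3,0) count=1: revealed 1 new [(3,0)] -> total=13
Click 4 (1,0) count=0: revealed 0 new [(none)] -> total=13

Answer: 13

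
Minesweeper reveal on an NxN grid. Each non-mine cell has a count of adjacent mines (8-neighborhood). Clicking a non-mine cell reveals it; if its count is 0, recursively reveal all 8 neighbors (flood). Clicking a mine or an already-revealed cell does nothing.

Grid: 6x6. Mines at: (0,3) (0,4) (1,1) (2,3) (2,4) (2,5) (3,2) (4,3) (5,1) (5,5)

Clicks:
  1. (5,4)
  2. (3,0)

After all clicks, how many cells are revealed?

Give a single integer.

Answer: 7

Derivation:
Click 1 (5,4) count=2: revealed 1 new [(5,4)] -> total=1
Click 2 (3,0) count=0: revealed 6 new [(2,0) (2,1) (3,0) (3,1) (4,0) (4,1)] -> total=7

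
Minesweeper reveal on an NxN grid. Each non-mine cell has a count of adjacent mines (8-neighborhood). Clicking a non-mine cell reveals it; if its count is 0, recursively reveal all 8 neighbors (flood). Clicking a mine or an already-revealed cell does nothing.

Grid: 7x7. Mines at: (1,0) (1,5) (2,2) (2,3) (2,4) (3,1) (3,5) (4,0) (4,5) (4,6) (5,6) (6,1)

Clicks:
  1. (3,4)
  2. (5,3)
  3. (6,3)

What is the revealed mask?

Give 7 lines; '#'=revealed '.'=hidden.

Answer: .......
.......
.......
..###..
..###..
..####.
..####.

Derivation:
Click 1 (3,4) count=4: revealed 1 new [(3,4)] -> total=1
Click 2 (5,3) count=0: revealed 13 new [(3,2) (3,3) (4,2) (4,3) (4,4) (5,2) (5,3) (5,4) (5,5) (6,2) (6,3) (6,4) (6,5)] -> total=14
Click 3 (6,3) count=0: revealed 0 new [(none)] -> total=14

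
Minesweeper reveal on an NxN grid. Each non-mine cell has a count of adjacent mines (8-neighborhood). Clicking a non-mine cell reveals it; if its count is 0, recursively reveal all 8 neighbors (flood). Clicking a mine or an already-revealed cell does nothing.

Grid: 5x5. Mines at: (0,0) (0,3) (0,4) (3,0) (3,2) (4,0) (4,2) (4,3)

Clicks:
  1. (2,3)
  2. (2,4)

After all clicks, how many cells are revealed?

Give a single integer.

Answer: 6

Derivation:
Click 1 (2,3) count=1: revealed 1 new [(2,3)] -> total=1
Click 2 (2,4) count=0: revealed 5 new [(1,3) (1,4) (2,4) (3,3) (3,4)] -> total=6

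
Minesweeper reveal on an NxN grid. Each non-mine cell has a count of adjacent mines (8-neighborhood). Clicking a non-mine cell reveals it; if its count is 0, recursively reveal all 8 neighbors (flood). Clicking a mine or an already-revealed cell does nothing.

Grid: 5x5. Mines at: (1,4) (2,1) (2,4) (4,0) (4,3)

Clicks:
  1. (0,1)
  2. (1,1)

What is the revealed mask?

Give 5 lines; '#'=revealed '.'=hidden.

Answer: ####.
####.
.....
.....
.....

Derivation:
Click 1 (0,1) count=0: revealed 8 new [(0,0) (0,1) (0,2) (0,3) (1,0) (1,1) (1,2) (1,3)] -> total=8
Click 2 (1,1) count=1: revealed 0 new [(none)] -> total=8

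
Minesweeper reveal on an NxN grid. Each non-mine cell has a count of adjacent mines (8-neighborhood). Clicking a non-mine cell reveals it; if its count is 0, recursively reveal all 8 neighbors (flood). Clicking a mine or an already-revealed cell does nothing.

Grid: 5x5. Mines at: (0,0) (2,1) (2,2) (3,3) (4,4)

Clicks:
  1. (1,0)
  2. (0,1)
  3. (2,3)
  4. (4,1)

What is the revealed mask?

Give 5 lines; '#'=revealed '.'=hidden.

Click 1 (1,0) count=2: revealed 1 new [(1,0)] -> total=1
Click 2 (0,1) count=1: revealed 1 new [(0,1)] -> total=2
Click 3 (2,3) count=2: revealed 1 new [(2,3)] -> total=3
Click 4 (4,1) count=0: revealed 6 new [(3,0) (3,1) (3,2) (4,0) (4,1) (4,2)] -> total=9

Answer: .#...
#....
...#.
###..
###..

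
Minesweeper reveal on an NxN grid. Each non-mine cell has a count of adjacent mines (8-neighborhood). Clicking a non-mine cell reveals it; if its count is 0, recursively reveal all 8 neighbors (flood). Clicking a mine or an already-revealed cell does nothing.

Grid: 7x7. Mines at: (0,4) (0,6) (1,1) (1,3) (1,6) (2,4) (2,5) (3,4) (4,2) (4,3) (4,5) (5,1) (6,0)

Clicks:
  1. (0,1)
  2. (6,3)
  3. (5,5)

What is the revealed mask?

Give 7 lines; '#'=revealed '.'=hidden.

Answer: .#.....
.......
.......
.......
.......
..#####
..#####

Derivation:
Click 1 (0,1) count=1: revealed 1 new [(0,1)] -> total=1
Click 2 (6,3) count=0: revealed 10 new [(5,2) (5,3) (5,4) (5,5) (5,6) (6,2) (6,3) (6,4) (6,5) (6,6)] -> total=11
Click 3 (5,5) count=1: revealed 0 new [(none)] -> total=11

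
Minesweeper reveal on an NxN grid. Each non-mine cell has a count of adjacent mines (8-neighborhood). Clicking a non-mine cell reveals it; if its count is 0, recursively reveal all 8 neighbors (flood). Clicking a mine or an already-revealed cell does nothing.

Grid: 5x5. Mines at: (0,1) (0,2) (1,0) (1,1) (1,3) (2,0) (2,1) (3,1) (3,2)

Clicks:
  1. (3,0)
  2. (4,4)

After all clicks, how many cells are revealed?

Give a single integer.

Answer: 7

Derivation:
Click 1 (3,0) count=3: revealed 1 new [(3,0)] -> total=1
Click 2 (4,4) count=0: revealed 6 new [(2,3) (2,4) (3,3) (3,4) (4,3) (4,4)] -> total=7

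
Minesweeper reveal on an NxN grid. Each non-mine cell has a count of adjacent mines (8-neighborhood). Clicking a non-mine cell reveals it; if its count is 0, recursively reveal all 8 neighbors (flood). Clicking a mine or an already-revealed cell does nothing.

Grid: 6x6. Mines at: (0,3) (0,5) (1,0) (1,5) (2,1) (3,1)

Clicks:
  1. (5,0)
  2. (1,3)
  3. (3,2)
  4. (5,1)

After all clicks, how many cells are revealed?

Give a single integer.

Click 1 (5,0) count=0: revealed 23 new [(1,2) (1,3) (1,4) (2,2) (2,3) (2,4) (2,5) (3,2) (3,3) (3,4) (3,5) (4,0) (4,1) (4,2) (4,3) (4,4) (4,5) (5,0) (5,1) (5,2) (5,3) (5,4) (5,5)] -> total=23
Click 2 (1,3) count=1: revealed 0 new [(none)] -> total=23
Click 3 (3,2) count=2: revealed 0 new [(none)] -> total=23
Click 4 (5,1) count=0: revealed 0 new [(none)] -> total=23

Answer: 23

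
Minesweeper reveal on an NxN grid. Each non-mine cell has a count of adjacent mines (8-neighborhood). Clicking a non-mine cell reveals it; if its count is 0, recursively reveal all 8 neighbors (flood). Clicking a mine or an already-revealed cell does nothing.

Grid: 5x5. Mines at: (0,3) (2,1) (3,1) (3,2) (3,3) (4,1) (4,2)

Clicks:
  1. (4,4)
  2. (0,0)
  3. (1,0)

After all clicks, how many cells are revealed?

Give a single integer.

Click 1 (4,4) count=1: revealed 1 new [(4,4)] -> total=1
Click 2 (0,0) count=0: revealed 6 new [(0,0) (0,1) (0,2) (1,0) (1,1) (1,2)] -> total=7
Click 3 (1,0) count=1: revealed 0 new [(none)] -> total=7

Answer: 7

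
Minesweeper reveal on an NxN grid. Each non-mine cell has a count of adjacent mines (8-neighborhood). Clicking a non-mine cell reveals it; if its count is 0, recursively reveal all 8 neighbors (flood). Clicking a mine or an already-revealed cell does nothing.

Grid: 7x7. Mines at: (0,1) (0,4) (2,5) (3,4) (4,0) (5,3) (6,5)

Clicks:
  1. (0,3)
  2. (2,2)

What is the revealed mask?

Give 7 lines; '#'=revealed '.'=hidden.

Click 1 (0,3) count=1: revealed 1 new [(0,3)] -> total=1
Click 2 (2,2) count=0: revealed 15 new [(1,0) (1,1) (1,2) (1,3) (2,0) (2,1) (2,2) (2,3) (3,0) (3,1) (3,2) (3,3) (4,1) (4,2) (4,3)] -> total=16

Answer: ...#...
####...
####...
####...
.###...
.......
.......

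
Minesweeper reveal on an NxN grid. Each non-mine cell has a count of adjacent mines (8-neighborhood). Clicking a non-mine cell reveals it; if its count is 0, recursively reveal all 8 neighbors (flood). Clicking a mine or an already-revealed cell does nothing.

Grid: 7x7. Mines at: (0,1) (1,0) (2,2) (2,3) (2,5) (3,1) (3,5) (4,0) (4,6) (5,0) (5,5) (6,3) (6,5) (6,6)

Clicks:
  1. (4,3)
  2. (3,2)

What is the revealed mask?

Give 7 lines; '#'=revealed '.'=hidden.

Answer: .......
.......
.......
..###..
..###..
..###..
.......

Derivation:
Click 1 (4,3) count=0: revealed 9 new [(3,2) (3,3) (3,4) (4,2) (4,3) (4,4) (5,2) (5,3) (5,4)] -> total=9
Click 2 (3,2) count=3: revealed 0 new [(none)] -> total=9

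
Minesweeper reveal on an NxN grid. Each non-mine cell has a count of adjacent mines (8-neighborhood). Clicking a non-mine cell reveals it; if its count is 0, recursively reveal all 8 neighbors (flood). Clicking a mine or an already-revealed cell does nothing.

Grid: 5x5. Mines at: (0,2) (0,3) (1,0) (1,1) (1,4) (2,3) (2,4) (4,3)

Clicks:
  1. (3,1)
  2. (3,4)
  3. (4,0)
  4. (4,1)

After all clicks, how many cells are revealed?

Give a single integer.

Click 1 (3,1) count=0: revealed 9 new [(2,0) (2,1) (2,2) (3,0) (3,1) (3,2) (4,0) (4,1) (4,2)] -> total=9
Click 2 (3,4) count=3: revealed 1 new [(3,4)] -> total=10
Click 3 (4,0) count=0: revealed 0 new [(none)] -> total=10
Click 4 (4,1) count=0: revealed 0 new [(none)] -> total=10

Answer: 10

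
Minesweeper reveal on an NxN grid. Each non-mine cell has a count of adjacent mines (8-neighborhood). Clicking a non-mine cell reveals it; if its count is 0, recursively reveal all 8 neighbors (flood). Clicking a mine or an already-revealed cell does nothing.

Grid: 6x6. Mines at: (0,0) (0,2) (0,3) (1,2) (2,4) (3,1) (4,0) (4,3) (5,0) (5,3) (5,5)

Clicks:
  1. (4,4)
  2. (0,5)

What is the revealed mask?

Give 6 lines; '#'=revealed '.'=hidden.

Click 1 (4,4) count=3: revealed 1 new [(4,4)] -> total=1
Click 2 (0,5) count=0: revealed 4 new [(0,4) (0,5) (1,4) (1,5)] -> total=5

Answer: ....##
....##
......
......
....#.
......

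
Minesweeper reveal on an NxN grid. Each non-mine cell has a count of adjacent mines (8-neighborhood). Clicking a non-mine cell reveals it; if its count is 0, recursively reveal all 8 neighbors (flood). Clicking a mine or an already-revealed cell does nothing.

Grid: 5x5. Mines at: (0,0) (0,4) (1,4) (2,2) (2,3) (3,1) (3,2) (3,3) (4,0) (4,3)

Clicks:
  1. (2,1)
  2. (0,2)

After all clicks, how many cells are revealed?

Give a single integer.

Click 1 (2,1) count=3: revealed 1 new [(2,1)] -> total=1
Click 2 (0,2) count=0: revealed 6 new [(0,1) (0,2) (0,3) (1,1) (1,2) (1,3)] -> total=7

Answer: 7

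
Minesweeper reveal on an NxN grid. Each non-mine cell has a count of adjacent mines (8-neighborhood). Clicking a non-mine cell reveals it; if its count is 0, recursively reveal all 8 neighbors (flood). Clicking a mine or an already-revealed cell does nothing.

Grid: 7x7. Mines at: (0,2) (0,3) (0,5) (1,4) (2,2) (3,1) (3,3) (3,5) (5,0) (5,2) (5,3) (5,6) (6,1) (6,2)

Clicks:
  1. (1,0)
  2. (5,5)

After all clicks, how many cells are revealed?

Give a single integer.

Answer: 7

Derivation:
Click 1 (1,0) count=0: revealed 6 new [(0,0) (0,1) (1,0) (1,1) (2,0) (2,1)] -> total=6
Click 2 (5,5) count=1: revealed 1 new [(5,5)] -> total=7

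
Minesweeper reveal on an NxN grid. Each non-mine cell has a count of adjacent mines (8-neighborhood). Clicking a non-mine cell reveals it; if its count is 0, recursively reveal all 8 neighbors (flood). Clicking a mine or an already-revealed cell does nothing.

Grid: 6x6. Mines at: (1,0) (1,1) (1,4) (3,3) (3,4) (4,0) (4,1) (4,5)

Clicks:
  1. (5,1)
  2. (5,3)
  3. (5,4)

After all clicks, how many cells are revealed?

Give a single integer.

Answer: 7

Derivation:
Click 1 (5,1) count=2: revealed 1 new [(5,1)] -> total=1
Click 2 (5,3) count=0: revealed 6 new [(4,2) (4,3) (4,4) (5,2) (5,3) (5,4)] -> total=7
Click 3 (5,4) count=1: revealed 0 new [(none)] -> total=7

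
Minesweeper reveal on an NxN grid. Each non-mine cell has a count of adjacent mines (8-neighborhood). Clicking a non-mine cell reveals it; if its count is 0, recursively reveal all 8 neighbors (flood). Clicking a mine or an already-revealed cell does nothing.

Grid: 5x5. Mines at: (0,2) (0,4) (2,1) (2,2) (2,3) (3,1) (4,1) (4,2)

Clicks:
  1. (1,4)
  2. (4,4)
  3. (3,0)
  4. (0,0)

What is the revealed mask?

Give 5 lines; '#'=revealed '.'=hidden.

Answer: ##...
##..#
.....
#..##
...##

Derivation:
Click 1 (1,4) count=2: revealed 1 new [(1,4)] -> total=1
Click 2 (4,4) count=0: revealed 4 new [(3,3) (3,4) (4,3) (4,4)] -> total=5
Click 3 (3,0) count=3: revealed 1 new [(3,0)] -> total=6
Click 4 (0,0) count=0: revealed 4 new [(0,0) (0,1) (1,0) (1,1)] -> total=10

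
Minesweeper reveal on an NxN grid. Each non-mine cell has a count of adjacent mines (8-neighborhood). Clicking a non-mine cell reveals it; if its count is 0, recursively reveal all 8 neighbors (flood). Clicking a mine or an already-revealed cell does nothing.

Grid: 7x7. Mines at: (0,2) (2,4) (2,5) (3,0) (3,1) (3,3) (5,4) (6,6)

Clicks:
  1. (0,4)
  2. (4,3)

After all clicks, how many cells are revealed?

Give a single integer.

Answer: 9

Derivation:
Click 1 (0,4) count=0: revealed 8 new [(0,3) (0,4) (0,5) (0,6) (1,3) (1,4) (1,5) (1,6)] -> total=8
Click 2 (4,3) count=2: revealed 1 new [(4,3)] -> total=9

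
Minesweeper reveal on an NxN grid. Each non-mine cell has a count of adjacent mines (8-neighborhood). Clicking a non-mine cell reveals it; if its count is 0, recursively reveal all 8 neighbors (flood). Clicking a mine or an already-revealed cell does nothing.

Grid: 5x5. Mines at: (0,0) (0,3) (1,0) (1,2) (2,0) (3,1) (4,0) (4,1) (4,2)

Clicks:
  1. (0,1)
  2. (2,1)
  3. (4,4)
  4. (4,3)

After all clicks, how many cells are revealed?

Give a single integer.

Click 1 (0,1) count=3: revealed 1 new [(0,1)] -> total=1
Click 2 (2,1) count=4: revealed 1 new [(2,1)] -> total=2
Click 3 (4,4) count=0: revealed 8 new [(1,3) (1,4) (2,3) (2,4) (3,3) (3,4) (4,3) (4,4)] -> total=10
Click 4 (4,3) count=1: revealed 0 new [(none)] -> total=10

Answer: 10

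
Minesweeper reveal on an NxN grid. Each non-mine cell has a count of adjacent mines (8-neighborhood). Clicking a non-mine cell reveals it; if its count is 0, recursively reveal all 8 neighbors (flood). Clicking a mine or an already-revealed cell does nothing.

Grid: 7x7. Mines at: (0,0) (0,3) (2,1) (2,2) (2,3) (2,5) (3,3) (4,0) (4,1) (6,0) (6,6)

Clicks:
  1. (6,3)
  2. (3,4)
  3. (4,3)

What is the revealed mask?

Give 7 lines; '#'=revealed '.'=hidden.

Answer: .......
.......
.......
....###
..#####
.######
.#####.

Derivation:
Click 1 (6,3) count=0: revealed 19 new [(3,4) (3,5) (3,6) (4,2) (4,3) (4,4) (4,5) (4,6) (5,1) (5,2) (5,3) (5,4) (5,5) (5,6) (6,1) (6,2) (6,3) (6,4) (6,5)] -> total=19
Click 2 (3,4) count=3: revealed 0 new [(none)] -> total=19
Click 3 (4,3) count=1: revealed 0 new [(none)] -> total=19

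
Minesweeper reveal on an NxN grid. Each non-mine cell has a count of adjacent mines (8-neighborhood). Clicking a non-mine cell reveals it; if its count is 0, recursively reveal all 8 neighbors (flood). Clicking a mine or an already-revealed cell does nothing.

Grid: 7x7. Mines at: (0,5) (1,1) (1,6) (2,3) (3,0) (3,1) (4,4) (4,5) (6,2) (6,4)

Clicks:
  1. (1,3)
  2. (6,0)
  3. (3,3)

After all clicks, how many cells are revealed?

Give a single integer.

Answer: 8

Derivation:
Click 1 (1,3) count=1: revealed 1 new [(1,3)] -> total=1
Click 2 (6,0) count=0: revealed 6 new [(4,0) (4,1) (5,0) (5,1) (6,0) (6,1)] -> total=7
Click 3 (3,3) count=2: revealed 1 new [(3,3)] -> total=8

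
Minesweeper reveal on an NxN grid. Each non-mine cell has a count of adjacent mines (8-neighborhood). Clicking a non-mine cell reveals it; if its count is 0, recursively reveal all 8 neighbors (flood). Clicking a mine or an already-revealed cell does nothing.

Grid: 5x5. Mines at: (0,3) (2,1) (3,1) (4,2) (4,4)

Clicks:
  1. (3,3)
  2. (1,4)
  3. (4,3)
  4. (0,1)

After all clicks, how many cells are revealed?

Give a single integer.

Answer: 9

Derivation:
Click 1 (3,3) count=2: revealed 1 new [(3,3)] -> total=1
Click 2 (1,4) count=1: revealed 1 new [(1,4)] -> total=2
Click 3 (4,3) count=2: revealed 1 new [(4,3)] -> total=3
Click 4 (0,1) count=0: revealed 6 new [(0,0) (0,1) (0,2) (1,0) (1,1) (1,2)] -> total=9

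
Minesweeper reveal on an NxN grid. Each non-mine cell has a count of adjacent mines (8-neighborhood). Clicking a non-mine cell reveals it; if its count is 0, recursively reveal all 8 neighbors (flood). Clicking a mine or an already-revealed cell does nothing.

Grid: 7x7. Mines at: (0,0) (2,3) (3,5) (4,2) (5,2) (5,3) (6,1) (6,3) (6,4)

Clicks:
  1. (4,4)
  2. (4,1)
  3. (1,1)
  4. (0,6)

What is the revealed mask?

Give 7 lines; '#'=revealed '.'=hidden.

Click 1 (4,4) count=2: revealed 1 new [(4,4)] -> total=1
Click 2 (4,1) count=2: revealed 1 new [(4,1)] -> total=2
Click 3 (1,1) count=1: revealed 1 new [(1,1)] -> total=3
Click 4 (0,6) count=0: revealed 14 new [(0,1) (0,2) (0,3) (0,4) (0,5) (0,6) (1,2) (1,3) (1,4) (1,5) (1,6) (2,4) (2,5) (2,6)] -> total=17

Answer: .######
.######
....###
.......
.#..#..
.......
.......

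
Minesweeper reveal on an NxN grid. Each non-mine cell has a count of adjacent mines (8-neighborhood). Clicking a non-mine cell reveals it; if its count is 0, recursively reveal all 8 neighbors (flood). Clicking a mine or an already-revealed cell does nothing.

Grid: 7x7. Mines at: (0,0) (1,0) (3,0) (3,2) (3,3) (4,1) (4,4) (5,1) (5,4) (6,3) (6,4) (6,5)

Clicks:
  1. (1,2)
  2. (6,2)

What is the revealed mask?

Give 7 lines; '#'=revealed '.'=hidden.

Click 1 (1,2) count=0: revealed 25 new [(0,1) (0,2) (0,3) (0,4) (0,5) (0,6) (1,1) (1,2) (1,3) (1,4) (1,5) (1,6) (2,1) (2,2) (2,3) (2,4) (2,5) (2,6) (3,4) (3,5) (3,6) (4,5) (4,6) (5,5) (5,6)] -> total=25
Click 2 (6,2) count=2: revealed 1 new [(6,2)] -> total=26

Answer: .######
.######
.######
....###
.....##
.....##
..#....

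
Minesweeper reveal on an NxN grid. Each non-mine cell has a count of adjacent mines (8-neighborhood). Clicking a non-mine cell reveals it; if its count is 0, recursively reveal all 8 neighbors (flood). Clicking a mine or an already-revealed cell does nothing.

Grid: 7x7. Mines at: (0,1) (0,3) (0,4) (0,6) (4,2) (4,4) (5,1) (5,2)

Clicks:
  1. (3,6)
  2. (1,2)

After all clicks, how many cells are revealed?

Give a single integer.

Answer: 33

Derivation:
Click 1 (3,6) count=0: revealed 33 new [(1,0) (1,1) (1,2) (1,3) (1,4) (1,5) (1,6) (2,0) (2,1) (2,2) (2,3) (2,4) (2,5) (2,6) (3,0) (3,1) (3,2) (3,3) (3,4) (3,5) (3,6) (4,0) (4,1) (4,5) (4,6) (5,3) (5,4) (5,5) (5,6) (6,3) (6,4) (6,5) (6,6)] -> total=33
Click 2 (1,2) count=2: revealed 0 new [(none)] -> total=33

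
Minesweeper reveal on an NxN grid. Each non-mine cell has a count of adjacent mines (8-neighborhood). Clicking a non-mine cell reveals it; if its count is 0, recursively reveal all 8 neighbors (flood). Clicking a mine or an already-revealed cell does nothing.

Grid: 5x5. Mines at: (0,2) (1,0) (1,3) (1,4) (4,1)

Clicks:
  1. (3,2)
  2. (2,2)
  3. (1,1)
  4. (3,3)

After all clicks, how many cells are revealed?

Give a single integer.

Answer: 10

Derivation:
Click 1 (3,2) count=1: revealed 1 new [(3,2)] -> total=1
Click 2 (2,2) count=1: revealed 1 new [(2,2)] -> total=2
Click 3 (1,1) count=2: revealed 1 new [(1,1)] -> total=3
Click 4 (3,3) count=0: revealed 7 new [(2,3) (2,4) (3,3) (3,4) (4,2) (4,3) (4,4)] -> total=10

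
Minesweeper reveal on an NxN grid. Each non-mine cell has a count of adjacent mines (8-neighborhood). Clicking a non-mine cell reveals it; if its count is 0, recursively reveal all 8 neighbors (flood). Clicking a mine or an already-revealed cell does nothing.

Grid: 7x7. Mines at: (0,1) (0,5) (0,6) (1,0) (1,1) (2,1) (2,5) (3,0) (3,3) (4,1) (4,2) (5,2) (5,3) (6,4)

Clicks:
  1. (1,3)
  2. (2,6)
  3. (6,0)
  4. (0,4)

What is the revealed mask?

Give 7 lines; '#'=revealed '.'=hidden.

Answer: ..###..
..###..
..###.#
.......
.......
##.....
##.....

Derivation:
Click 1 (1,3) count=0: revealed 9 new [(0,2) (0,3) (0,4) (1,2) (1,3) (1,4) (2,2) (2,3) (2,4)] -> total=9
Click 2 (2,6) count=1: revealed 1 new [(2,6)] -> total=10
Click 3 (6,0) count=0: revealed 4 new [(5,0) (5,1) (6,0) (6,1)] -> total=14
Click 4 (0,4) count=1: revealed 0 new [(none)] -> total=14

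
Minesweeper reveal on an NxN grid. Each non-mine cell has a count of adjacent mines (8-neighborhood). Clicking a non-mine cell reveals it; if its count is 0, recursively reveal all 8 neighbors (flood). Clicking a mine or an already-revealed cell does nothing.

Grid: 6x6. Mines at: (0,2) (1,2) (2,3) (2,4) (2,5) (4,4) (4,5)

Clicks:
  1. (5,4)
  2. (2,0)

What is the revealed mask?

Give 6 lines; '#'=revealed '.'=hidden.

Answer: ##....
##....
###...
####..
####..
#####.

Derivation:
Click 1 (5,4) count=2: revealed 1 new [(5,4)] -> total=1
Click 2 (2,0) count=0: revealed 19 new [(0,0) (0,1) (1,0) (1,1) (2,0) (2,1) (2,2) (3,0) (3,1) (3,2) (3,3) (4,0) (4,1) (4,2) (4,3) (5,0) (5,1) (5,2) (5,3)] -> total=20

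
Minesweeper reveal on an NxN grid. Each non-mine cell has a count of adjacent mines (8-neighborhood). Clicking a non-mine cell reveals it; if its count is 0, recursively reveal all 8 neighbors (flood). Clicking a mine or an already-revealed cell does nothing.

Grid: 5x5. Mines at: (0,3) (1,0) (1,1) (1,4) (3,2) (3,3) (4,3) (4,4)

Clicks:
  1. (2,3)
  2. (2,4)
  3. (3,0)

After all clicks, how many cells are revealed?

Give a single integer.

Answer: 8

Derivation:
Click 1 (2,3) count=3: revealed 1 new [(2,3)] -> total=1
Click 2 (2,4) count=2: revealed 1 new [(2,4)] -> total=2
Click 3 (3,0) count=0: revealed 6 new [(2,0) (2,1) (3,0) (3,1) (4,0) (4,1)] -> total=8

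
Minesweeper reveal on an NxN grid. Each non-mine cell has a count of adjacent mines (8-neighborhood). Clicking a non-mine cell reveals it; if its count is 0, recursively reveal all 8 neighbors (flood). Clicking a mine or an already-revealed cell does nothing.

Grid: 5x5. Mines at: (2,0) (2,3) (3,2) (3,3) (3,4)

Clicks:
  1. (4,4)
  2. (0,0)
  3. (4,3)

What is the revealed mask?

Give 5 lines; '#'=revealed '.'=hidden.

Answer: #####
#####
.....
.....
...##

Derivation:
Click 1 (4,4) count=2: revealed 1 new [(4,4)] -> total=1
Click 2 (0,0) count=0: revealed 10 new [(0,0) (0,1) (0,2) (0,3) (0,4) (1,0) (1,1) (1,2) (1,3) (1,4)] -> total=11
Click 3 (4,3) count=3: revealed 1 new [(4,3)] -> total=12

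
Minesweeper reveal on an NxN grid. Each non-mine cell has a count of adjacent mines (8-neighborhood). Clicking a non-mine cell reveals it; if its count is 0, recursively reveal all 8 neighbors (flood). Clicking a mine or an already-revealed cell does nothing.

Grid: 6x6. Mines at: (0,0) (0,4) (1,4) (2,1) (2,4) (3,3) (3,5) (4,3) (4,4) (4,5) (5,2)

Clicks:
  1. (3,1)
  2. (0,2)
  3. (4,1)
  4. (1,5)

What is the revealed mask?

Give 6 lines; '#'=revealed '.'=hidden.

Click 1 (3,1) count=1: revealed 1 new [(3,1)] -> total=1
Click 2 (0,2) count=0: revealed 6 new [(0,1) (0,2) (0,3) (1,1) (1,2) (1,3)] -> total=7
Click 3 (4,1) count=1: revealed 1 new [(4,1)] -> total=8
Click 4 (1,5) count=3: revealed 1 new [(1,5)] -> total=9

Answer: .###..
.###.#
......
.#....
.#....
......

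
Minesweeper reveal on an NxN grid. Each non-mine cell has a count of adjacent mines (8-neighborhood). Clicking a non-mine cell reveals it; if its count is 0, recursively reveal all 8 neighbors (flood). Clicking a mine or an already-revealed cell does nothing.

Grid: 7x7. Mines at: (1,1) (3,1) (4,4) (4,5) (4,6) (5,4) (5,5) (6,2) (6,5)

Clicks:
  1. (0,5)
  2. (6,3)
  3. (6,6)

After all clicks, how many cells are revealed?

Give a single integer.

Click 1 (0,5) count=0: revealed 20 new [(0,2) (0,3) (0,4) (0,5) (0,6) (1,2) (1,3) (1,4) (1,5) (1,6) (2,2) (2,3) (2,4) (2,5) (2,6) (3,2) (3,3) (3,4) (3,5) (3,6)] -> total=20
Click 2 (6,3) count=2: revealed 1 new [(6,3)] -> total=21
Click 3 (6,6) count=2: revealed 1 new [(6,6)] -> total=22

Answer: 22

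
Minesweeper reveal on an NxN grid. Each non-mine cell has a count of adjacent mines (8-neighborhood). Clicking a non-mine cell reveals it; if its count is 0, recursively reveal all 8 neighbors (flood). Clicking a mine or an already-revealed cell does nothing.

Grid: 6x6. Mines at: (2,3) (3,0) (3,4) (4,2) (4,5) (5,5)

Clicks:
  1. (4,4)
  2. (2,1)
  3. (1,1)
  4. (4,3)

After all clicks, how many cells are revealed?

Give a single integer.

Click 1 (4,4) count=3: revealed 1 new [(4,4)] -> total=1
Click 2 (2,1) count=1: revealed 1 new [(2,1)] -> total=2
Click 3 (1,1) count=0: revealed 16 new [(0,0) (0,1) (0,2) (0,3) (0,4) (0,5) (1,0) (1,1) (1,2) (1,3) (1,4) (1,5) (2,0) (2,2) (2,4) (2,5)] -> total=18
Click 4 (4,3) count=2: revealed 1 new [(4,3)] -> total=19

Answer: 19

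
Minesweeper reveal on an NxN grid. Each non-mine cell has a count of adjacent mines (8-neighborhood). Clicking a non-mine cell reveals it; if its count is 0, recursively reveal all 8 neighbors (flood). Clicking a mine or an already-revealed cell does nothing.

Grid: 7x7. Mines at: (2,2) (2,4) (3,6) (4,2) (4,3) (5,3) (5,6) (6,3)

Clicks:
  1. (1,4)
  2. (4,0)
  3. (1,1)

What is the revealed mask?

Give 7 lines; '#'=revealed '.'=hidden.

Click 1 (1,4) count=1: revealed 1 new [(1,4)] -> total=1
Click 2 (4,0) count=0: revealed 27 new [(0,0) (0,1) (0,2) (0,3) (0,4) (0,5) (0,6) (1,0) (1,1) (1,2) (1,3) (1,5) (1,6) (2,0) (2,1) (2,5) (2,6) (3,0) (3,1) (4,0) (4,1) (5,0) (5,1) (5,2) (6,0) (6,1) (6,2)] -> total=28
Click 3 (1,1) count=1: revealed 0 new [(none)] -> total=28

Answer: #######
#######
##...##
##.....
##.....
###....
###....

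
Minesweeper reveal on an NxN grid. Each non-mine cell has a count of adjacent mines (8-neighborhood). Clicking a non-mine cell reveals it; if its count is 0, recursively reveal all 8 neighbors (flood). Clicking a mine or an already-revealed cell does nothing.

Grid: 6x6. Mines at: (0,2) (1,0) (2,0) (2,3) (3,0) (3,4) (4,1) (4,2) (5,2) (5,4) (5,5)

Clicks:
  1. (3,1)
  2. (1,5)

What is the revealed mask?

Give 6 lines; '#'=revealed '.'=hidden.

Answer: ...###
...###
....##
.#....
......
......

Derivation:
Click 1 (3,1) count=4: revealed 1 new [(3,1)] -> total=1
Click 2 (1,5) count=0: revealed 8 new [(0,3) (0,4) (0,5) (1,3) (1,4) (1,5) (2,4) (2,5)] -> total=9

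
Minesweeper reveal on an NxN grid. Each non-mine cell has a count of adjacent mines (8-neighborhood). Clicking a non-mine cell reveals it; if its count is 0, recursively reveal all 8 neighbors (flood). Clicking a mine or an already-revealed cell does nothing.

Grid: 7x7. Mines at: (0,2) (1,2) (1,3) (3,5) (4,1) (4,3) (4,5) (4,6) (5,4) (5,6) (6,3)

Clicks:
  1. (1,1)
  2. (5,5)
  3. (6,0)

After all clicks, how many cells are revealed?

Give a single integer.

Answer: 8

Derivation:
Click 1 (1,1) count=2: revealed 1 new [(1,1)] -> total=1
Click 2 (5,5) count=4: revealed 1 new [(5,5)] -> total=2
Click 3 (6,0) count=0: revealed 6 new [(5,0) (5,1) (5,2) (6,0) (6,1) (6,2)] -> total=8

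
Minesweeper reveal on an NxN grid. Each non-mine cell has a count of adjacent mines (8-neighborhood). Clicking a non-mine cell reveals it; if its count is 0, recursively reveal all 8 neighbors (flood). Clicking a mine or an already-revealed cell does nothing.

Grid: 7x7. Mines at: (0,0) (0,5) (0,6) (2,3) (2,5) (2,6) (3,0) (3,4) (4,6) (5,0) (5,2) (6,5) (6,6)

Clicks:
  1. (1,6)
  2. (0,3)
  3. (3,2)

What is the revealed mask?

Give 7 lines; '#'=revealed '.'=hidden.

Click 1 (1,6) count=4: revealed 1 new [(1,6)] -> total=1
Click 2 (0,3) count=0: revealed 8 new [(0,1) (0,2) (0,3) (0,4) (1,1) (1,2) (1,3) (1,4)] -> total=9
Click 3 (3,2) count=1: revealed 1 new [(3,2)] -> total=10

Answer: .####..
.####.#
.......
..#....
.......
.......
.......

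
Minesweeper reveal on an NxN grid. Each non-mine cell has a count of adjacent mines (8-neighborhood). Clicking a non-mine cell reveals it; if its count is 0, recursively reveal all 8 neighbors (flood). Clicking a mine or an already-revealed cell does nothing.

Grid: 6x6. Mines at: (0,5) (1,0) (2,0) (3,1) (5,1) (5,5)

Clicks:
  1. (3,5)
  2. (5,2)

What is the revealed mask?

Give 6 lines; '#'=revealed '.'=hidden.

Answer: .####.
.#####
.#####
..####
..####
..###.

Derivation:
Click 1 (3,5) count=0: revealed 25 new [(0,1) (0,2) (0,3) (0,4) (1,1) (1,2) (1,3) (1,4) (1,5) (2,1) (2,2) (2,3) (2,4) (2,5) (3,2) (3,3) (3,4) (3,5) (4,2) (4,3) (4,4) (4,5) (5,2) (5,3) (5,4)] -> total=25
Click 2 (5,2) count=1: revealed 0 new [(none)] -> total=25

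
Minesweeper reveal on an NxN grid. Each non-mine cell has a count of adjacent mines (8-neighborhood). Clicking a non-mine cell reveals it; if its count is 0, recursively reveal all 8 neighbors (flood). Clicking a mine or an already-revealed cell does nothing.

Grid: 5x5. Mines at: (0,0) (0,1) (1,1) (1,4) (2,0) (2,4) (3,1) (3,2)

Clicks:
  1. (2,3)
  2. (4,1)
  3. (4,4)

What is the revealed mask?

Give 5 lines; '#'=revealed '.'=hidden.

Answer: .....
.....
...#.
...##
.#.##

Derivation:
Click 1 (2,3) count=3: revealed 1 new [(2,3)] -> total=1
Click 2 (4,1) count=2: revealed 1 new [(4,1)] -> total=2
Click 3 (4,4) count=0: revealed 4 new [(3,3) (3,4) (4,3) (4,4)] -> total=6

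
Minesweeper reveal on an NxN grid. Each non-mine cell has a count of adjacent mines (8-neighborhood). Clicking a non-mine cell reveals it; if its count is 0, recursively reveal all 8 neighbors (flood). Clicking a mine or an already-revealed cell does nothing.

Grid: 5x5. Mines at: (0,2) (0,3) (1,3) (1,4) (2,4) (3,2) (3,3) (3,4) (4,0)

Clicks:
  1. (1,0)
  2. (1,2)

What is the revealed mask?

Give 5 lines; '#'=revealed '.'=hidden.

Click 1 (1,0) count=0: revealed 8 new [(0,0) (0,1) (1,0) (1,1) (2,0) (2,1) (3,0) (3,1)] -> total=8
Click 2 (1,2) count=3: revealed 1 new [(1,2)] -> total=9

Answer: ##...
###..
##...
##...
.....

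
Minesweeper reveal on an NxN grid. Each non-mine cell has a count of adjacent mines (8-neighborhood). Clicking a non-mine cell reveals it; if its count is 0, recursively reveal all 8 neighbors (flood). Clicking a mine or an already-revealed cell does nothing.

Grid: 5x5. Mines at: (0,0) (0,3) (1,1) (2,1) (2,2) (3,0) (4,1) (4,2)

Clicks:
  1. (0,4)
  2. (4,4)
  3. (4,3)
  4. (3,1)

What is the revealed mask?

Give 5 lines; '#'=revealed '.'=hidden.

Answer: ....#
...##
...##
.#.##
...##

Derivation:
Click 1 (0,4) count=1: revealed 1 new [(0,4)] -> total=1
Click 2 (4,4) count=0: revealed 8 new [(1,3) (1,4) (2,3) (2,4) (3,3) (3,4) (4,3) (4,4)] -> total=9
Click 3 (4,3) count=1: revealed 0 new [(none)] -> total=9
Click 4 (3,1) count=5: revealed 1 new [(3,1)] -> total=10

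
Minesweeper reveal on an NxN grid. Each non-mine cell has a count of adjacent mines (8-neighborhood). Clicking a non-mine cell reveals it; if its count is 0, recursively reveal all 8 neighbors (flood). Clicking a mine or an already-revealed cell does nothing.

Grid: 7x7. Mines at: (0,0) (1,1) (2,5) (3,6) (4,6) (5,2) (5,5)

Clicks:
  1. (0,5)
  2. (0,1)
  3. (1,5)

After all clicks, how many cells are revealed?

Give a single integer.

Click 1 (0,5) count=0: revealed 29 new [(0,2) (0,3) (0,4) (0,5) (0,6) (1,2) (1,3) (1,4) (1,5) (1,6) (2,0) (2,1) (2,2) (2,3) (2,4) (3,0) (3,1) (3,2) (3,3) (3,4) (4,0) (4,1) (4,2) (4,3) (4,4) (5,0) (5,1) (6,0) (6,1)] -> total=29
Click 2 (0,1) count=2: revealed 1 new [(0,1)] -> total=30
Click 3 (1,5) count=1: revealed 0 new [(none)] -> total=30

Answer: 30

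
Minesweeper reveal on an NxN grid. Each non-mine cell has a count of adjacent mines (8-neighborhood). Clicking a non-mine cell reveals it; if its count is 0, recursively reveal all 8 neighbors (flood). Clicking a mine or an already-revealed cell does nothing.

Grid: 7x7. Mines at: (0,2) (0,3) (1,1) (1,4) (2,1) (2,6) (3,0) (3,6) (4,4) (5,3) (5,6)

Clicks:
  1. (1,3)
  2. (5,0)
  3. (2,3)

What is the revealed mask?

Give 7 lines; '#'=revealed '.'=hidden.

Answer: .......
...#...
...#...
.......
###....
###....
###....

Derivation:
Click 1 (1,3) count=3: revealed 1 new [(1,3)] -> total=1
Click 2 (5,0) count=0: revealed 9 new [(4,0) (4,1) (4,2) (5,0) (5,1) (5,2) (6,0) (6,1) (6,2)] -> total=10
Click 3 (2,3) count=1: revealed 1 new [(2,3)] -> total=11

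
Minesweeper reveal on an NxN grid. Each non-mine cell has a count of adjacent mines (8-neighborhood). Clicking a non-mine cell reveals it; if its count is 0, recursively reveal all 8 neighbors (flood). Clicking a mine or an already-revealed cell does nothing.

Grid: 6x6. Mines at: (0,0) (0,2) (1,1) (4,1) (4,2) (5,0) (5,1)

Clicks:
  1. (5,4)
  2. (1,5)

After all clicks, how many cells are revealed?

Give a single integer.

Answer: 21

Derivation:
Click 1 (5,4) count=0: revealed 21 new [(0,3) (0,4) (0,5) (1,2) (1,3) (1,4) (1,5) (2,2) (2,3) (2,4) (2,5) (3,2) (3,3) (3,4) (3,5) (4,3) (4,4) (4,5) (5,3) (5,4) (5,5)] -> total=21
Click 2 (1,5) count=0: revealed 0 new [(none)] -> total=21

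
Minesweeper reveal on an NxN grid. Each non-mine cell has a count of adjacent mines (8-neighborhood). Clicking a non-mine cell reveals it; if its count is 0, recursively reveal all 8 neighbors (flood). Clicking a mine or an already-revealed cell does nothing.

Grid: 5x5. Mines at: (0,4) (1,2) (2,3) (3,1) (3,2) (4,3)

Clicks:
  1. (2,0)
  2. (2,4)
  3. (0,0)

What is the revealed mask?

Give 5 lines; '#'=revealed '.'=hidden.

Click 1 (2,0) count=1: revealed 1 new [(2,0)] -> total=1
Click 2 (2,4) count=1: revealed 1 new [(2,4)] -> total=2
Click 3 (0,0) count=0: revealed 5 new [(0,0) (0,1) (1,0) (1,1) (2,1)] -> total=7

Answer: ##...
##...
##..#
.....
.....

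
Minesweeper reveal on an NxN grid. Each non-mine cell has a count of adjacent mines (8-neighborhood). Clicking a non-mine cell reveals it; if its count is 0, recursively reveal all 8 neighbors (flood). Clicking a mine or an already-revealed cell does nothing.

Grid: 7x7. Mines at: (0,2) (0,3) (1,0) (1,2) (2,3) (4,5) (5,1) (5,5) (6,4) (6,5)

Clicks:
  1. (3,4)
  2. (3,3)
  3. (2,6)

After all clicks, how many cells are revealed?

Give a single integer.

Answer: 13

Derivation:
Click 1 (3,4) count=2: revealed 1 new [(3,4)] -> total=1
Click 2 (3,3) count=1: revealed 1 new [(3,3)] -> total=2
Click 3 (2,6) count=0: revealed 11 new [(0,4) (0,5) (0,6) (1,4) (1,5) (1,6) (2,4) (2,5) (2,6) (3,5) (3,6)] -> total=13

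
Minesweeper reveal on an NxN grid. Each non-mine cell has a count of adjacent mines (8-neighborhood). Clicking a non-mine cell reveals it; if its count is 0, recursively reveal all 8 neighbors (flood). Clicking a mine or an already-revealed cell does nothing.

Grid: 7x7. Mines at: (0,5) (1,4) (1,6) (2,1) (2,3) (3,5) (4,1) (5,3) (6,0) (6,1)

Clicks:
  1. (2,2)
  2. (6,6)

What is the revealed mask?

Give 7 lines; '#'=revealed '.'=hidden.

Click 1 (2,2) count=2: revealed 1 new [(2,2)] -> total=1
Click 2 (6,6) count=0: revealed 9 new [(4,4) (4,5) (4,6) (5,4) (5,5) (5,6) (6,4) (6,5) (6,6)] -> total=10

Answer: .......
.......
..#....
.......
....###
....###
....###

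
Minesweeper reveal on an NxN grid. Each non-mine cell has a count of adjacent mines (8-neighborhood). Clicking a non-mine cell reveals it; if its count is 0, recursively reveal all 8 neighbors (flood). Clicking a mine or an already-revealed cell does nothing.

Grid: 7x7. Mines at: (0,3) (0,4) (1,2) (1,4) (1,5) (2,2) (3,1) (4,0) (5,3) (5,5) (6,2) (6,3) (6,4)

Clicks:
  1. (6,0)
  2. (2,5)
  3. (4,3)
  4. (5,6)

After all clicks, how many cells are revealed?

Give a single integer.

Answer: 7

Derivation:
Click 1 (6,0) count=0: revealed 4 new [(5,0) (5,1) (6,0) (6,1)] -> total=4
Click 2 (2,5) count=2: revealed 1 new [(2,5)] -> total=5
Click 3 (4,3) count=1: revealed 1 new [(4,3)] -> total=6
Click 4 (5,6) count=1: revealed 1 new [(5,6)] -> total=7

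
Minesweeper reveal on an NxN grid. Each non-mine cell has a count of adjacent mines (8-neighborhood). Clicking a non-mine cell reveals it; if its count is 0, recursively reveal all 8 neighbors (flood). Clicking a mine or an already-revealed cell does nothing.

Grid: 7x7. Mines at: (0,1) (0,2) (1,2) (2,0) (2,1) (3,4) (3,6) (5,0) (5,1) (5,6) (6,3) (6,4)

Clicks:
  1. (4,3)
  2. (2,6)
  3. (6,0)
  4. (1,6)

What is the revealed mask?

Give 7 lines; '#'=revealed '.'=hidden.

Click 1 (4,3) count=1: revealed 1 new [(4,3)] -> total=1
Click 2 (2,6) count=1: revealed 1 new [(2,6)] -> total=2
Click 3 (6,0) count=2: revealed 1 new [(6,0)] -> total=3
Click 4 (1,6) count=0: revealed 11 new [(0,3) (0,4) (0,5) (0,6) (1,3) (1,4) (1,5) (1,6) (2,3) (2,4) (2,5)] -> total=14

Answer: ...####
...####
...####
.......
...#...
.......
#......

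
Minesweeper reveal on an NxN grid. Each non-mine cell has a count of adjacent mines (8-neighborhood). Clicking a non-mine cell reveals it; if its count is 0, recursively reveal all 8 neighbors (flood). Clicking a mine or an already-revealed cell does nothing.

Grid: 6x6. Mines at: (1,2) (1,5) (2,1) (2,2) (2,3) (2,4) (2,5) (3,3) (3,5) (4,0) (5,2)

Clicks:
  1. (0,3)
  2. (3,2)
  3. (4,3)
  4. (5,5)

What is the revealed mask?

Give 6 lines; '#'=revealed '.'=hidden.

Answer: ...#..
......
......
..#...
...###
...###

Derivation:
Click 1 (0,3) count=1: revealed 1 new [(0,3)] -> total=1
Click 2 (3,2) count=4: revealed 1 new [(3,2)] -> total=2
Click 3 (4,3) count=2: revealed 1 new [(4,3)] -> total=3
Click 4 (5,5) count=0: revealed 5 new [(4,4) (4,5) (5,3) (5,4) (5,5)] -> total=8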